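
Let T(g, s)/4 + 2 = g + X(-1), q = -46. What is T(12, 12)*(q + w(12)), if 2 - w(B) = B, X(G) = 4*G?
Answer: -1344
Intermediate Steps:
T(g, s) = -24 + 4*g (T(g, s) = -8 + 4*(g + 4*(-1)) = -8 + 4*(g - 4) = -8 + 4*(-4 + g) = -8 + (-16 + 4*g) = -24 + 4*g)
w(B) = 2 - B
T(12, 12)*(q + w(12)) = (-24 + 4*12)*(-46 + (2 - 1*12)) = (-24 + 48)*(-46 + (2 - 12)) = 24*(-46 - 10) = 24*(-56) = -1344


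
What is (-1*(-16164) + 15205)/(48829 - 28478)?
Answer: 31369/20351 ≈ 1.5414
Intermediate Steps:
(-1*(-16164) + 15205)/(48829 - 28478) = (16164 + 15205)/20351 = 31369*(1/20351) = 31369/20351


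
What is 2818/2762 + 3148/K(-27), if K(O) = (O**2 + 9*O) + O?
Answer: 4994119/633879 ≈ 7.8787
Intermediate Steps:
K(O) = O**2 + 10*O
2818/2762 + 3148/K(-27) = 2818/2762 + 3148/((-27*(10 - 27))) = 2818*(1/2762) + 3148/((-27*(-17))) = 1409/1381 + 3148/459 = 4994119/633879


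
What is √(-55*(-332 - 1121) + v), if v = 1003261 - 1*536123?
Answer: 13*√3237 ≈ 739.63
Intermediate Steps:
v = 467138 (v = 1003261 - 536123 = 467138)
√(-55*(-332 - 1121) + v) = √(-55*(-332 - 1121) + 467138) = √(-55*(-1453) + 467138) = √(79915 + 467138) = √547053 = 13*√3237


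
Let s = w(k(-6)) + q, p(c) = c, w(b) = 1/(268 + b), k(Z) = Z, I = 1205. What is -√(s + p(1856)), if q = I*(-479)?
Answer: -I*√39493570054/262 ≈ -758.51*I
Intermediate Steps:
q = -577195 (q = 1205*(-479) = -577195)
s = -151225089/262 (s = 1/(268 - 6) - 577195 = 1/262 - 577195 = -151225089/262 ≈ -5.7720e+5)
-√(s + p(1856)) = -√(-151225089/262 + 1856) = -√(-150738817/262) = -I*√39493570054/262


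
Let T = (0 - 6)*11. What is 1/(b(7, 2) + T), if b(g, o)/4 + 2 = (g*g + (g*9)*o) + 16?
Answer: 1/690 ≈ 0.0014493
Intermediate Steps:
b(g, o) = 56 + 4*g² + 36*g*o (b(g, o) = -8 + 4*((g*g + (g*9)*o) + 16) = -8 + 4*((g² + (9*g)*o) + 16) = -8 + 4*((g² + 9*g*o) + 16) = -8 + 4*(16 + g² + 9*g*o) = -8 + (64 + 4*g² + 36*g*o) = 56 + 4*g² + 36*g*o)
T = -66 (T = -6*11 = -66)
1/(b(7, 2) + T) = 1/((56 + 4*7² + 36*7*2) - 66) = 1/((56 + 4*49 + 504) - 66) = 1/((56 + 196 + 504) - 66) = 1/(756 - 66) = 1/690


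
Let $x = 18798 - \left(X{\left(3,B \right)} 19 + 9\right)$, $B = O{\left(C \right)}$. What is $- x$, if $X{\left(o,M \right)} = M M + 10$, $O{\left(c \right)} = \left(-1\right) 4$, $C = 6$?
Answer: $-18295$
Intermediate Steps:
$O{\left(c \right)} = -4$
$B = -4$
$X{\left(o,M \right)} = 10 + M^{2}$ ($X{\left(o,M \right)} = M^{2} + 10 = 10 + M^{2}$)
$x = 18295$ ($x = 18798 - \left(\left(10 + \left(-4\right)^{2}\right) 19 + 9\right) = 18798 - \left(\left(10 + 16\right) 19 + 9\right) = 18798 - \left(26 \cdot 19 + 9\right) = 18798 - \left(494 + 9\right) = 18798 - 503 = 18295$)
$- x = \left(-1\right) 18295 = -18295$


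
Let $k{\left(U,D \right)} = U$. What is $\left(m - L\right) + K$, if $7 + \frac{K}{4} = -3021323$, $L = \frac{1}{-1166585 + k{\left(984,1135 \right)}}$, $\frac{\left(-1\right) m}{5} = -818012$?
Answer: $- \frac{9319283051259}{1165601} \approx -7.9953 \cdot 10^{6}$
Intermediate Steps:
$m = 4090060$ ($m = \left(-5\right) \left(-818012\right) = 4090060$)
$L = - \frac{1}{1165601}$ ($L = \frac{1}{-1166585 + 984} = \frac{1}{-1165601} = - \frac{1}{1165601} \approx -8.5793 \cdot 10^{-7}$)
$K = -12085320$ ($K = -28 + 4 \left(-3021323\right) = -28 - 12085292 = -12085320$)
$\left(m - L\right) + K = \left(4090060 - - \frac{1}{1165601}\right) - 12085320 = \left(4090060 + \frac{1}{1165601}\right) - 12085320 = \frac{4767378026061}{1165601} - 12085320 = - \frac{9319283051259}{1165601}$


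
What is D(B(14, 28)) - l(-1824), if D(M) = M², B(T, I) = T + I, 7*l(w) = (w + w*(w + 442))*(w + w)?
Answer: 9189120060/7 ≈ 1.3127e+9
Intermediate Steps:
l(w) = 2*w*(w + w*(442 + w))/7 (l(w) = ((w + w*(w + 442))*(w + w))/7 = ((w + w*(442 + w))*(2*w))/7 = (2*w*(w + w*(442 + w)))/7 = 2*w*(w + w*(442 + w))/7)
B(T, I) = I + T
D(B(14, 28)) - l(-1824) = (28 + 14)² - 2*(-1824)²*(443 - 1824)/7 = 42² - 2*3326976*(-1381)/7 = 1764 - 1*(-9189107712/7) = 1764 + 9189107712/7 = 9189120060/7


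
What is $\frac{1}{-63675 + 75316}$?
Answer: $\frac{1}{11641} \approx 8.5903 \cdot 10^{-5}$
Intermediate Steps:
$\frac{1}{-63675 + 75316} = \frac{1}{11641}$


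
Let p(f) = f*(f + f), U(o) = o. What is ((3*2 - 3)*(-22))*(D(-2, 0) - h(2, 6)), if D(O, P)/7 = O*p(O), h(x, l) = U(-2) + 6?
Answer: 7656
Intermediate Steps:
p(f) = 2*f**2 (p(f) = f*(2*f) = 2*f**2)
h(x, l) = 4 (h(x, l) = -2 + 6 = 4)
D(O, P) = 14*O**3 (D(O, P) = 7*(O*(2*O**2)) = 7*(2*O**3) = 14*O**3)
((3*2 - 3)*(-22))*(D(-2, 0) - h(2, 6)) = ((3*2 - 3)*(-22))*(14*(-2)**3 - 1*4) = ((6 - 3)*(-22))*(14*(-8) - 4) = (3*(-22))*(-112 - 4) = -66*(-116) = 7656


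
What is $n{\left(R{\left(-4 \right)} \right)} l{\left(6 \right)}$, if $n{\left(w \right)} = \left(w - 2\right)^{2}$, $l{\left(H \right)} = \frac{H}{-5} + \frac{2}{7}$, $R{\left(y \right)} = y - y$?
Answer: $- \frac{128}{35} \approx -3.6571$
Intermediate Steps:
$R{\left(y \right)} = 0$
$l{\left(H \right)} = \frac{2}{7} - \frac{H}{5}$ ($l{\left(H \right)} = H \left(- \frac{1}{5}\right) + 2 \cdot \frac{1}{7} = - \frac{H}{5} + \frac{2}{7} = \frac{2}{7} - \frac{H}{5}$)
$n{\left(w \right)} = \left(-2 + w\right)^{2}$
$n{\left(R{\left(-4 \right)} \right)} l{\left(6 \right)} = \left(-2 + 0\right)^{2} \left(\frac{2}{7} - \frac{6}{5}\right) = \left(-2\right)^{2} \left(\frac{2}{7} - \frac{6}{5}\right) = 4 \left(- \frac{32}{35}\right) = - \frac{128}{35}$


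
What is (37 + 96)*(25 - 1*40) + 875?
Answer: -1120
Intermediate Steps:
(37 + 96)*(25 - 1*40) + 875 = 133*(25 - 40) + 875 = 133*(-15) + 875 = -1995 + 875 = -1120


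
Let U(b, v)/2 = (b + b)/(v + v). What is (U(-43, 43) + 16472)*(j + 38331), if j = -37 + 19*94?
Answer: 660117600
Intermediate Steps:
U(b, v) = 2*b/v (U(b, v) = 2*((b + b)/(v + v)) = 2*((2*b)/((2*v))) = 2*((2*b)*(1/(2*v))) = 2*(b/v) = 2*b/v)
j = 1749 (j = -37 + 1786 = 1749)
(U(-43, 43) + 16472)*(j + 38331) = (2*(-43)/43 + 16472)*(1749 + 38331) = (2*(-43)*(1/43) + 16472)*40080 = (-2 + 16472)*40080 = 16470*40080 = 660117600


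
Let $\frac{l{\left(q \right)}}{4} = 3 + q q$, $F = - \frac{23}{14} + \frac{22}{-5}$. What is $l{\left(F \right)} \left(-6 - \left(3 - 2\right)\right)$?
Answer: $- \frac{193629}{175} \approx -1106.5$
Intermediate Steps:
$F = - \frac{423}{70}$ ($F = \left(-23\right) \frac{1}{14} + 22 \left(- \frac{1}{5}\right) = - \frac{23}{14} - \frac{22}{5} = - \frac{423}{70} \approx -6.0429$)
$l{\left(q \right)} = 12 + 4 q^{2}$ ($l{\left(q \right)} = 4 \left(3 + q q\right) = 4 \left(3 + q^{2}\right) = 12 + 4 q^{2}$)
$l{\left(F \right)} \left(-6 - \left(3 - 2\right)\right) = \left(12 + 4 \left(- \frac{423}{70}\right)^{2}\right) \left(-6 - \left(3 - 2\right)\right) = \left(12 + 4 \cdot \frac{178929}{4900}\right) \left(-6 - \left(3 - 2\right)\right) = \left(12 + \frac{178929}{1225}\right) \left(-6 - 1\right) = \frac{193629 \left(-6 - 1\right)}{1225} = \frac{193629}{1225} \left(-7\right) = - \frac{193629}{175}$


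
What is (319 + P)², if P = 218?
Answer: 288369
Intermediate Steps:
(319 + P)² = (319 + 218)² = 537² = 288369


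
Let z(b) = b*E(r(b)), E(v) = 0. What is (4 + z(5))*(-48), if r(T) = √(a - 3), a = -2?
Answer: -192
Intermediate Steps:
r(T) = I*√5 (r(T) = √(-2 - 3) = √(-5) = I*√5)
z(b) = 0 (z(b) = b*0 = 0)
(4 + z(5))*(-48) = (4 + 0)*(-48) = 4*(-48) = -192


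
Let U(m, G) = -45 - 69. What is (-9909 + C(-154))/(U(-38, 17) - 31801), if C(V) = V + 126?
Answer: 9937/31915 ≈ 0.31136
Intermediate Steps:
C(V) = 126 + V
U(m, G) = -114
(-9909 + C(-154))/(U(-38, 17) - 31801) = (-9909 + (126 - 154))/(-114 - 31801) = (-9909 - 28)/(-31915) = -9937*(-1/31915) = 9937/31915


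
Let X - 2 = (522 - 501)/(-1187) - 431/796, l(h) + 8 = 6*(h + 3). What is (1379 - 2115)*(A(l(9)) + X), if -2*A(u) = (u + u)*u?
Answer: 711850441784/236213 ≈ 3.0136e+6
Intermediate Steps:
l(h) = 10 + 6*h (l(h) = -8 + 6*(h + 3) = -8 + 6*(3 + h) = -8 + (18 + 6*h) = 10 + 6*h)
A(u) = -u² (A(u) = -(u + u)*u/2 = -2*u*u/2 = -u²)
X = 1361391/944852 (X = 2 + ((522 - 501)/(-1187) - 431/796) = 2 + (21*(-1/1187) - 431*1/796) = 2 + (-21/1187 - 431/796) = 2 - 528313/944852 = 1361391/944852 ≈ 1.4409)
(1379 - 2115)*(A(l(9)) + X) = (1379 - 2115)*(-(10 + 6*9)² + 1361391/944852) = -736*(-(10 + 54)² + 1361391/944852) = -736*(-1*64² + 1361391/944852) = -736*(-1*4096 + 1361391/944852) = -736*(-4096 + 1361391/944852) = -736*(-3868752401/944852) = 711850441784/236213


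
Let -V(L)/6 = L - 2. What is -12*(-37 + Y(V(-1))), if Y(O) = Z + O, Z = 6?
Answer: 156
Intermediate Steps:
V(L) = 12 - 6*L (V(L) = -6*(L - 2) = -6*(-2 + L) = 12 - 6*L)
Y(O) = 6 + O
-12*(-37 + Y(V(-1))) = -12*(-37 + (6 + (12 - 6*(-1)))) = -12*(-37 + (6 + (12 + 6))) = -12*(-37 + (6 + 18)) = -12*(-37 + 24) = -12*(-13) = 156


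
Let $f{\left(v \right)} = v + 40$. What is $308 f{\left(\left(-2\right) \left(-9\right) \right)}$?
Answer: $17864$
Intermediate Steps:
$f{\left(v \right)} = 40 + v$
$308 f{\left(\left(-2\right) \left(-9\right) \right)} = 308 \left(40 - -18\right) = 308 \left(40 + 18\right) = 308 \cdot 58 = 17864$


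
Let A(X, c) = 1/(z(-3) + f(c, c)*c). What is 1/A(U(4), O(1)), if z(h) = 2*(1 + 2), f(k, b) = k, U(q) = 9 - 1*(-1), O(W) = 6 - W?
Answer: 31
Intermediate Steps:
U(q) = 10 (U(q) = 9 + 1 = 10)
z(h) = 6 (z(h) = 2*3 = 6)
A(X, c) = 1/(6 + c**2) (A(X, c) = 1/(6 + c*c) = 1/(6 + c**2))
1/A(U(4), O(1)) = 1/(1/(6 + (6 - 1*1)**2)) = 1/(1/(6 + (6 - 1)**2)) = 1/(1/(6 + 5**2)) = 1/(1/(6 + 25)) = 1/(1/31) = 31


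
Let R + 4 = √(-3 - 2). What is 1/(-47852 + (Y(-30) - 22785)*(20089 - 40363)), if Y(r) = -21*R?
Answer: -I/(-460192222*I + 425754*√5) ≈ 2.173e-9 - 4.4953e-12*I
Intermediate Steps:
R = -4 + I*√5 (R = -4 + √(-3 - 2) = -4 + √(-5) = -4 + I*√5 ≈ -4.0 + 2.2361*I)
Y(r) = 84 - 21*I*√5 (Y(r) = -21*(-4 + I*√5) = 84 - 21*I*√5)
1/(-47852 + (Y(-30) - 22785)*(20089 - 40363)) = 1/(-47852 + ((84 - 21*I*√5) - 22785)*(20089 - 40363)) = 1/(-47852 + (-22701 - 21*I*√5)*(-20274)) = 1/(-47852 + (460240074 + 425754*I*√5)) = 1/(460192222 + 425754*I*√5)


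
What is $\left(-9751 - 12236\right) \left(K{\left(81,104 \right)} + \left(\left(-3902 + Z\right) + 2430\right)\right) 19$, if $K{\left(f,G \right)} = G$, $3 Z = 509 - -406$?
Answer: $444071439$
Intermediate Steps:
$Z = 305$ ($Z = \frac{509 - -406}{3} = \frac{509 + 406}{3} = \frac{1}{3} \cdot 915 = 305$)
$\left(-9751 - 12236\right) \left(K{\left(81,104 \right)} + \left(\left(-3902 + Z\right) + 2430\right)\right) 19 = \left(-9751 - 12236\right) \left(104 + \left(\left(-3902 + 305\right) + 2430\right)\right) 19 = - 21987 \left(104 + \left(-3597 + 2430\right)\right) 19 = - 21987 \left(104 - 1167\right) 19 = \left(-21987\right) \left(-1063\right) 19 = 23372181 \cdot 19 = 444071439$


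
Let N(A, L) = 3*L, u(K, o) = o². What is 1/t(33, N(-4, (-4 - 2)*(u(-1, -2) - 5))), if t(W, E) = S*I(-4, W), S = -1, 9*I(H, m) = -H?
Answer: -9/4 ≈ -2.2500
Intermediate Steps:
I(H, m) = -H/9 (I(H, m) = (-H)/9 = -H/9)
t(W, E) = -4/9 (t(W, E) = -(-1)*(-4)/9 = -1*4/9 = -4/9)
1/t(33, N(-4, (-4 - 2)*(u(-1, -2) - 5))) = 1/(-4/9) = -9/4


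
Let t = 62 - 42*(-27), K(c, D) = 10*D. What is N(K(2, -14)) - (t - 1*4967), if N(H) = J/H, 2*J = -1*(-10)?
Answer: 105587/28 ≈ 3771.0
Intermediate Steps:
t = 1196 (t = 62 + 1134 = 1196)
J = 5 (J = (-1*(-10))/2 = (1/2)*10 = 5)
N(H) = 5/H
N(K(2, -14)) - (t - 1*4967) = 5/((10*(-14))) - (1196 - 1*4967) = 5/(-140) - (1196 - 4967) = 5*(-1/140) - 1*(-3771) = -1/28 + 3771 = 105587/28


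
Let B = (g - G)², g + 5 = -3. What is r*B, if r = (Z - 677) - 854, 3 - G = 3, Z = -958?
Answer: -159296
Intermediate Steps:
g = -8 (g = -5 - 3 = -8)
G = 0 (G = 3 - 1*3 = 3 - 3 = 0)
r = -2489 (r = (-958 - 677) - 854 = -1635 - 854 = -2489)
B = 64 (B = (-8 - 1*0)² = (-8 + 0)² = (-8)² = 64)
r*B = -2489*64 = -159296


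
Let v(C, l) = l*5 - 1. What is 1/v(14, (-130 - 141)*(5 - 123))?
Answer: 1/159889 ≈ 6.2543e-6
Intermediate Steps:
v(C, l) = -1 + 5*l (v(C, l) = 5*l - 1 = -1 + 5*l)
1/v(14, (-130 - 141)*(5 - 123)) = 1/(-1 + 5*((-130 - 141)*(5 - 123))) = 1/(-1 + 5*(-271*(-118))) = 1/(-1 + 5*31978) = 1/(-1 + 159890) = 1/159889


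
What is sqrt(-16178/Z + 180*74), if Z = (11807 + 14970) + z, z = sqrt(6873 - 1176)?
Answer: sqrt(356653462 + 39960*sqrt(633))/sqrt(26777 + 3*sqrt(633)) ≈ 115.41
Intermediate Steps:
z = 3*sqrt(633) (z = sqrt(5697) = 3*sqrt(633) ≈ 75.479)
Z = 26777 + 3*sqrt(633) (Z = (11807 + 14970) + 3*sqrt(633) = 26777 + 3*sqrt(633) ≈ 26852.)
sqrt(-16178/Z + 180*74) = sqrt(-16178/(26777 + 3*sqrt(633)) + 180*74) = sqrt(-16178/(26777 + 3*sqrt(633)) + 13320) = sqrt(13320 - 16178/(26777 + 3*sqrt(633)))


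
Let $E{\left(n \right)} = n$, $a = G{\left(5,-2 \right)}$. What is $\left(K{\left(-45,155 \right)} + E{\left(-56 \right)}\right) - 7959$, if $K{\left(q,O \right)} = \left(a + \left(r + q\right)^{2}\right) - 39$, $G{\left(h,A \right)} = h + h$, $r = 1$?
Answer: $-6108$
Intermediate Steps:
$G{\left(h,A \right)} = 2 h$
$a = 10$ ($a = 2 \cdot 5 = 10$)
$K{\left(q,O \right)} = -29 + \left(1 + q\right)^{2}$ ($K{\left(q,O \right)} = \left(10 + \left(1 + q\right)^{2}\right) - 39 = -29 + \left(1 + q\right)^{2}$)
$\left(K{\left(-45,155 \right)} + E{\left(-56 \right)}\right) - 7959 = \left(\left(-29 + \left(1 - 45\right)^{2}\right) - 56\right) - 7959 = \left(\left(-29 + \left(-44\right)^{2}\right) - 56\right) - 7959 = \left(\left(-29 + 1936\right) - 56\right) - 7959 = \left(1907 - 56\right) - 7959 = 1851 - 7959 = -6108$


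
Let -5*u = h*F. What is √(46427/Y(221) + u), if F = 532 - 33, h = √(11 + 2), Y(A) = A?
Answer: √(887575 - 421655*√13)/65 ≈ 12.238*I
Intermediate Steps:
h = √13 ≈ 3.6056
F = 499
u = -499*√13/5 (u = -√13*499/5 = -499*√13/5 ≈ -359.83)
√(46427/Y(221) + u) = √(46427/221 - 499*√13/5) = √(46427*(1/221) - 499*√13/5) = √(2731/13 - 499*√13/5)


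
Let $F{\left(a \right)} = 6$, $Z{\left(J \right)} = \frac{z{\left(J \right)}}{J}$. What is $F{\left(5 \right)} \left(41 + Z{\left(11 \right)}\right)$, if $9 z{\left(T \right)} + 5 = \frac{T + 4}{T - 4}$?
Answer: $\frac{56786}{231} \approx 245.83$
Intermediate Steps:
$z{\left(T \right)} = - \frac{5}{9} + \frac{4 + T}{9 \left(-4 + T\right)}$ ($z{\left(T \right)} = - \frac{5}{9} + \frac{\left(T + 4\right) \frac{1}{T - 4}}{9} = - \frac{5}{9} + \frac{\left(4 + T\right) \frac{1}{-4 + T}}{9} = - \frac{5}{9} + \frac{\frac{1}{-4 + T} \left(4 + T\right)}{9} = - \frac{5}{9} + \frac{4 + T}{9 \left(-4 + T\right)}$)
$Z{\left(J \right)} = \frac{4 \left(6 - J\right)}{9 J \left(-4 + J\right)}$ ($Z{\left(J \right)} = \frac{\frac{4}{9} \frac{1}{-4 + J} \left(6 - J\right)}{J} = \frac{4 \left(6 - J\right)}{9 J \left(-4 + J\right)}$)
$F{\left(5 \right)} \left(41 + Z{\left(11 \right)}\right) = 6 \left(41 + \frac{4 \left(6 - 11\right)}{9 \cdot 11 \left(-4 + 11\right)}\right) = 6 \left(41 + \frac{4}{9} \cdot \frac{1}{11} \cdot \frac{1}{7} \left(6 - 11\right)\right) = 6 \left(41 + \frac{4}{9} \cdot \frac{1}{11} \cdot \frac{1}{7} \left(-5\right)\right) = 6 \left(41 - \frac{20}{693}\right) = 6 \cdot \frac{28393}{693} = \frac{56786}{231}$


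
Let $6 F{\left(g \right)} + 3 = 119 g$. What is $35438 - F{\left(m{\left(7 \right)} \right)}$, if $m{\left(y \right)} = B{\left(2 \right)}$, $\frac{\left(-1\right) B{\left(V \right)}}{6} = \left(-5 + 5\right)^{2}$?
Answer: $\frac{70877}{2} \approx 35439.0$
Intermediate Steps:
$B{\left(V \right)} = 0$ ($B{\left(V \right)} = - 6 \left(-5 + 5\right)^{2} = - 6 \cdot 0^{2} = \left(-6\right) 0 = 0$)
$m{\left(y \right)} = 0$
$F{\left(g \right)} = - \frac{1}{2} + \frac{119 g}{6}$
$35438 - F{\left(m{\left(7 \right)} \right)} = 35438 - \left(- \frac{1}{2} + \frac{119}{6} \cdot 0\right) = 35438 - \left(- \frac{1}{2} + 0\right) = 35438 - - \frac{1}{2} = 35438 + \frac{1}{2} = \frac{70877}{2}$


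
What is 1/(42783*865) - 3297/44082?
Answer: -4519000279/60420576970 ≈ -0.074792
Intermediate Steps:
1/(42783*865) - 3297/44082 = (1/42783)*(1/865) - 3297*1/44082 = 1/37007295 - 1099/14694 = -4519000279/60420576970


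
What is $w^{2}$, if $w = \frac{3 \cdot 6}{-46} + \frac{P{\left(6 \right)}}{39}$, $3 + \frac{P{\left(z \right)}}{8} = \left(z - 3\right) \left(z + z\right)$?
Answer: $\frac{3636649}{89401} \approx 40.678$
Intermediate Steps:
$P{\left(z \right)} = -24 + 16 z \left(-3 + z\right)$ ($P{\left(z \right)} = -24 + 8 \left(z - 3\right) \left(z + z\right) = -24 + 8 \left(-3 + z\right) 2 z = -24 + 8 \cdot 2 z \left(-3 + z\right) = -24 + 16 z \left(-3 + z\right)$)
$w = \frac{1907}{299}$ ($w = \frac{3 \cdot 6}{-46} + \frac{-24 - 288 + 16 \cdot 6^{2}}{39} = 18 \left(- \frac{1}{46}\right) + \left(-24 - 288 + 16 \cdot 36\right) \frac{1}{39} = - \frac{9}{23} + \left(-24 - 288 + 576\right) \frac{1}{39} = - \frac{9}{23} + 264 \cdot \frac{1}{39} = - \frac{9}{23} + \frac{88}{13} = \frac{1907}{299} \approx 6.3779$)
$w^{2} = \left(\frac{1907}{299}\right)^{2} = \frac{3636649}{89401}$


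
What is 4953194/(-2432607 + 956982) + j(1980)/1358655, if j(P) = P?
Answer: -448450670438/133657685625 ≈ -3.3552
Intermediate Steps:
4953194/(-2432607 + 956982) + j(1980)/1358655 = 4953194/(-2432607 + 956982) + 1980/1358655 = 4953194/(-1475625) + 1980*(1/1358655) = 4953194*(-1/1475625) + 132/90577 = -4953194/1475625 + 132/90577 = -448450670438/133657685625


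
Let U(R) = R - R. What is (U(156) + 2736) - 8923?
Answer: -6187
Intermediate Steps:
U(R) = 0
(U(156) + 2736) - 8923 = (0 + 2736) - 8923 = 2736 - 8923 = -6187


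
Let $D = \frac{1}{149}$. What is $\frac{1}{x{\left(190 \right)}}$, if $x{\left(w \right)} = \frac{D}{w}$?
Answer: $28310$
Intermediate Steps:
$D = \frac{1}{149} \approx 0.0067114$
$x{\left(w \right)} = \frac{1}{149 w}$
$\frac{1}{x{\left(190 \right)}} = \frac{1}{\frac{1}{149} \cdot \frac{1}{190}} = \frac{1}{\frac{1}{28310}} = 28310$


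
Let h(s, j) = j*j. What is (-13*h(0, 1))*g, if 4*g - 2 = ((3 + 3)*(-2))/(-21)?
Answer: -117/14 ≈ -8.3571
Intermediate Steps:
h(s, j) = j**2
g = 9/14 (g = 1/2 + (((3 + 3)*(-2))/(-21))/4 = 1/2 + ((6*(-2))*(-1/21))/4 = 1/2 + (-12*(-1/21))/4 = 1/2 + (1/4)*(4/7) = 1/2 + 1/7 = 9/14 ≈ 0.64286)
(-13*h(0, 1))*g = -13*1**2*(9/14) = -13*1*(9/14) = -13*9/14 = -117/14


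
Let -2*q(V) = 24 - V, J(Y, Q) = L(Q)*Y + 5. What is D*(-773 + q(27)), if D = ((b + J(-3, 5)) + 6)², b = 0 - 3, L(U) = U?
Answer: -75607/2 ≈ -37804.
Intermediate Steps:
J(Y, Q) = 5 + Q*Y (J(Y, Q) = Q*Y + 5 = 5 + Q*Y)
b = -3
q(V) = -12 + V/2 (q(V) = -(24 - V)/2 = -12 + V/2)
D = 49 (D = ((-3 + (5 + 5*(-3))) + 6)² = ((-3 + (5 - 15)) + 6)² = ((-3 - 10) + 6)² = (-13 + 6)² = (-7)² = 49)
D*(-773 + q(27)) = 49*(-773 + (-12 + (½)*27)) = 49*(-773 + (-12 + 27/2)) = 49*(-773 + 3/2) = 49*(-1543/2) = -75607/2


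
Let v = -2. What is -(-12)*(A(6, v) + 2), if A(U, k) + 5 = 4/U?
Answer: -28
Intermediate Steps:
A(U, k) = -5 + 4/U
-(-12)*(A(6, v) + 2) = -(-12)*((-5 + 4/6) + 2) = -(-12)*((-5 + 4*(1/6)) + 2) = -(-12)*((-5 + 2/3) + 2) = -(-12)*(-13/3 + 2) = -(-12)*(-7)/3 = -4*7 = -28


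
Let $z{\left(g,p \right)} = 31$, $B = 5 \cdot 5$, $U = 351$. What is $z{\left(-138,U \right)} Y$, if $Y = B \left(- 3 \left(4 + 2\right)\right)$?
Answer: $-13950$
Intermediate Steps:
$B = 25$
$Y = -450$ ($Y = 25 \left(- 3 \left(4 + 2\right)\right) = 25 \left(\left(-3\right) 6\right) = 25 \left(-18\right) = -450$)
$z{\left(-138,U \right)} Y = 31 \left(-450\right) = -13950$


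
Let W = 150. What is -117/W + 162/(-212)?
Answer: -2046/1325 ≈ -1.5442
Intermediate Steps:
-117/W + 162/(-212) = -117/150 + 162/(-212) = -117*1/150 + 162*(-1/212) = -39/50 - 81/106 = -2046/1325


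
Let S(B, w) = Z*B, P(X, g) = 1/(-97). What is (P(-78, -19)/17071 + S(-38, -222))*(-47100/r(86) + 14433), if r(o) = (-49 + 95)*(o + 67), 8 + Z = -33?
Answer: 14552248421911585/647451817 ≈ 2.2476e+7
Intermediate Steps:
Z = -41 (Z = -8 - 33 = -41)
P(X, g) = -1/97
S(B, w) = -41*B
r(o) = 3082 + 46*o (r(o) = 46*(67 + o) = 3082 + 46*o)
(P(-78, -19)/17071 + S(-38, -222))*(-47100/r(86) + 14433) = (-1/97/17071 - 41*(-38))*(-47100/(3082 + 46*86) + 14433) = (-1/97*1/17071 + 1558)*(-47100/(3082 + 3956) + 14433) = (-1/1655887 + 1558)*(-47100/7038 + 14433) = 2579871945*(-47100*1/7038 + 14433)/1655887 = 2579871945*(-7850/1173 + 14433)/1655887 = (2579871945/1655887)*(16922059/1173) = 14552248421911585/647451817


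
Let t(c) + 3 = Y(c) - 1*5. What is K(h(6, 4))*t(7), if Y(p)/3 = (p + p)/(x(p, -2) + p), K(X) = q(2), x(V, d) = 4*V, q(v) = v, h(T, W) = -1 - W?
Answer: -68/5 ≈ -13.600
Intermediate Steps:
K(X) = 2
Y(p) = 6/5 (Y(p) = 3*((p + p)/(4*p + p)) = 3*((2*p)/((5*p))) = 3*((2*p)*(1/(5*p))) = 3*(2/5) = 6/5)
t(c) = -34/5 (t(c) = -3 + (6/5 - 1*5) = -3 + (6/5 - 5) = -3 - 19/5 = -34/5)
K(h(6, 4))*t(7) = 2*(-34/5) = -68/5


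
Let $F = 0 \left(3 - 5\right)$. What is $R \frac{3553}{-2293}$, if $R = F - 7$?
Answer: $\frac{24871}{2293} \approx 10.846$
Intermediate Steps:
$F = 0$ ($F = 0 \left(-2\right) = 0$)
$R = -7$ ($R = 0 - 7 = -7$)
$R \frac{3553}{-2293} = - 7 \frac{3553}{-2293} = - 7 \cdot 3553 \left(- \frac{1}{2293}\right) = \left(-7\right) \left(- \frac{3553}{2293}\right) = \frac{24871}{2293}$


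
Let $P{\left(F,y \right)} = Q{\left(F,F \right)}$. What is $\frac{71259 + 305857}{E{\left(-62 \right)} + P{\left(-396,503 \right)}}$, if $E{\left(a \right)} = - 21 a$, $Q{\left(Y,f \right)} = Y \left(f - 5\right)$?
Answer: $\frac{188558}{80049} \approx 2.3555$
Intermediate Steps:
$Q{\left(Y,f \right)} = Y \left(-5 + f\right)$
$P{\left(F,y \right)} = F \left(-5 + F\right)$
$\frac{71259 + 305857}{E{\left(-62 \right)} + P{\left(-396,503 \right)}} = \frac{71259 + 305857}{\left(-21\right) \left(-62\right) - 396 \left(-5 - 396\right)} = \frac{377116}{1302 - -158796} = \frac{377116}{1302 + 158796} = \frac{377116}{160098} = 377116 \cdot \frac{1}{160098} = \frac{188558}{80049}$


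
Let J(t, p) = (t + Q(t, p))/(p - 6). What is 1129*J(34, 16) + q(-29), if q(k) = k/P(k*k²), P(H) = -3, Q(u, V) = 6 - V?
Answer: 40789/15 ≈ 2719.3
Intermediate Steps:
q(k) = -k/3 (q(k) = k/(-3) = k*(-⅓) = -k/3)
J(t, p) = (6 + t - p)/(-6 + p) (J(t, p) = (t + (6 - p))/(p - 6) = (6 + t - p)/(-6 + p))
1129*J(34, 16) + q(-29) = 1129*((6 + 34 - 1*16)/(-6 + 16)) - ⅓*(-29) = 1129*((6 + 34 - 16)/10) + 29/3 = 1129*((⅒)*24) + 29/3 = 1129*(12/5) + 29/3 = 13548/5 + 29/3 = 40789/15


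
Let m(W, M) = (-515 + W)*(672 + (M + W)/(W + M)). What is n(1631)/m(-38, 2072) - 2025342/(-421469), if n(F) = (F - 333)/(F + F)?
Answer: 1229397792054157/255834902601691 ≈ 4.8054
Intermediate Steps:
n(F) = (-333 + F)/(2*F) (n(F) = (-333 + F)/((2*F)) = (-333 + F)*(1/(2*F)) = (-333 + F)/(2*F))
m(W, M) = -346595 + 673*W (m(W, M) = (-515 + W)*(672 + (M + W)/(M + W)) = (-515 + W)*(672 + 1) = (-515 + W)*673 = -346595 + 673*W)
n(1631)/m(-38, 2072) - 2025342/(-421469) = ((½)*(-333 + 1631)/1631)/(-346595 + 673*(-38)) - 2025342/(-421469) = ((½)*(1/1631)*1298)/(-346595 - 25574) - 2025342*(-1/421469) = (649/1631)/(-372169) + 2025342/421469 = (649/1631)*(-1/372169) + 2025342/421469 = -649/607007639 + 2025342/421469 = 1229397792054157/255834902601691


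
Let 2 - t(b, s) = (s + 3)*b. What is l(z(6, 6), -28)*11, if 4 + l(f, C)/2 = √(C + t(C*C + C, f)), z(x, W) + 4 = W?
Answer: -88 + 22*I*√3806 ≈ -88.0 + 1357.2*I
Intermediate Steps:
t(b, s) = 2 - b*(3 + s) (t(b, s) = 2 - (s + 3)*b = 2 - (3 + s)*b = 2 - b*(3 + s))
z(x, W) = -4 + W
l(f, C) = -8 + 2*√(2 - 3*C² - 2*C - f*(C + C²)) (l(f, C) = -8 + 2*√(C + (2 - 3*(C*C + C) - (C*C + C)*f)) = -8 + 2*√(C + (2 - 3*(C² + C) - (C² + C)*f)) = -8 + 2*√(C + (2 - 3*(C + C²) - (C + C²)*f)) = -8 + 2*√(C + (2 + (-3*C - 3*C²) - f*(C + C²))) = -8 + 2*√(C + (2 - 3*C - 3*C² - f*(C + C²))) = -8 + 2*√(2 - 3*C² - 2*C - f*(C + C²)))
l(z(6, 6), -28)*11 = (-8 + 2*√(2 - 28 - 3*(-28)*(1 - 28) - 1*(-28)*(-4 + 6)*(1 - 28)))*11 = (-8 + 2*√(2 - 28 - 3*(-28)*(-27) - 1*(-28)*2*(-27)))*11 = (-8 + 2*√(2 - 28 - 2268 - 1512))*11 = (-8 + 2*√(-3806))*11 = (-8 + 2*(I*√3806))*11 = (-8 + 2*I*√3806)*11 = -88 + 22*I*√3806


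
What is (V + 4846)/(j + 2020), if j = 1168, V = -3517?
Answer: 1329/3188 ≈ 0.41688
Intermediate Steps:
(V + 4846)/(j + 2020) = (-3517 + 4846)/(1168 + 2020) = 1329/3188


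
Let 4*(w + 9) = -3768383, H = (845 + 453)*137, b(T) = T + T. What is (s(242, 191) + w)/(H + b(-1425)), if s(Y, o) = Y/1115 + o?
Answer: -4200934357/780392960 ≈ -5.3831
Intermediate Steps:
b(T) = 2*T
s(Y, o) = o + Y/1115 (s(Y, o) = Y*(1/1115) + o = Y/1115 + o = o + Y/1115)
H = 177826 (H = 1298*137 = 177826)
w = -3768419/4 (w = -9 + (1/4)*(-3768383) = -9 - 3768383/4 = -3768419/4 ≈ -9.4211e+5)
(s(242, 191) + w)/(H + b(-1425)) = ((191 + (1/1115)*242) - 3768419/4)/(177826 + 2*(-1425)) = ((191 + 242/1115) - 3768419/4)/(177826 - 2850) = (213207/1115 - 3768419/4)/174976 = -4200934357/4460*1/174976 = -4200934357/780392960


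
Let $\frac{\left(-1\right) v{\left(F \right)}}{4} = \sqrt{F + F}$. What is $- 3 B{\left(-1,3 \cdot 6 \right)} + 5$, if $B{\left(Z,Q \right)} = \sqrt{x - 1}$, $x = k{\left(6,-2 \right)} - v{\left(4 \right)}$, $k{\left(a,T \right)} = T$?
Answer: $5 - 3 \sqrt{-3 + 8 \sqrt{2}} \approx -3.6501$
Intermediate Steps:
$v{\left(F \right)} = - 4 \sqrt{2} \sqrt{F}$ ($v{\left(F \right)} = - 4 \sqrt{F + F} = - 4 \sqrt{2 F} = - 4 \sqrt{2} \sqrt{F}$)
$x = -2 + 8 \sqrt{2}$ ($x = -2 - - 4 \sqrt{2} \sqrt{4} = -2 - \left(-4\right) \sqrt{2} \cdot 2 = -2 - - 8 \sqrt{2} = -2 + 8 \sqrt{2} \approx 9.3137$)
$B{\left(Z,Q \right)} = \sqrt{-3 + 8 \sqrt{2}}$ ($B{\left(Z,Q \right)} = \sqrt{\left(-2 + 8 \sqrt{2}\right) - 1} = \sqrt{-3 + 8 \sqrt{2}}$)
$- 3 B{\left(-1,3 \cdot 6 \right)} + 5 = - 3 \sqrt{-3 + 8 \sqrt{2}} + 5 = 5 - 3 \sqrt{-3 + 8 \sqrt{2}}$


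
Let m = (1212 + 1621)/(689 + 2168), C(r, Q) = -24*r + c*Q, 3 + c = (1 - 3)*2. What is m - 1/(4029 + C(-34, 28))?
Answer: 13167760/13282193 ≈ 0.99138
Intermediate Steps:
c = -7 (c = -3 + (1 - 3)*2 = -3 - 2*2 = -3 - 4 = -7)
C(r, Q) = -24*r - 7*Q
m = 2833/2857 ≈ 0.99160
m - 1/(4029 + C(-34, 28)) = 2833/2857 - 1/(4029 + (-24*(-34) - 7*28)) = 2833/2857 - 1/(4029 + (816 - 196)) = 2833/2857 - 1/(4029 + 620) = 2833/2857 - 1/4649 = 13167760/13282193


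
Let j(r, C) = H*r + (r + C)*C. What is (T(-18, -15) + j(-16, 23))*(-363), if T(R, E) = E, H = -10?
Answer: -111078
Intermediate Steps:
j(r, C) = -10*r + C*(C + r) (j(r, C) = -10*r + (r + C)*C = -10*r + (C + r)*C = -10*r + C*(C + r))
(T(-18, -15) + j(-16, 23))*(-363) = (-15 + (23² - 10*(-16) + 23*(-16)))*(-363) = (-15 + (529 + 160 - 368))*(-363) = (-15 + 321)*(-363) = 306*(-363) = -111078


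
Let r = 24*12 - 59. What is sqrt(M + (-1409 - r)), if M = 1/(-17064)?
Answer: I*sqrt(13248694842)/2844 ≈ 40.472*I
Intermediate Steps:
r = 229 (r = 288 - 59 = 229)
M = -1/17064 ≈ -5.8603e-5
sqrt(M + (-1409 - r)) = sqrt(-1/17064 + (-1409 - 1*229)) = sqrt(-1/17064 + (-1409 - 229)) = sqrt(-1/17064 - 1638) = sqrt(-27950833/17064) = I*sqrt(13248694842)/2844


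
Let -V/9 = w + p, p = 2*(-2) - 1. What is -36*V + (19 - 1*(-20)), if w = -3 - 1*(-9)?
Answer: 363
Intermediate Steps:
p = -5 (p = -4 - 1 = -5)
w = 6 (w = -3 + 9 = 6)
V = -9 (V = -9*(6 - 5) = -9*1 = -9)
-36*V + (19 - 1*(-20)) = -36*(-9) + (19 - 1*(-20)) = 324 + (19 + 20) = 324 + 39 = 363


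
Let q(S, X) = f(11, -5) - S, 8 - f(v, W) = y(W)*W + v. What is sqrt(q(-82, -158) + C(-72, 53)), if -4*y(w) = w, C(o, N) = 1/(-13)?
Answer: sqrt(57577)/26 ≈ 9.2289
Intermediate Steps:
C(o, N) = -1/13
y(w) = -w/4
f(v, W) = 8 - v + W**2/4 (f(v, W) = 8 - ((-W/4)*W + v) = 8 - (-W**2/4 + v) = 8 - (v - W**2/4) = 8 + (-v + W**2/4) = 8 - v + W**2/4)
q(S, X) = 13/4 - S (q(S, X) = (8 - 1*11 + (1/4)*(-5)**2) - S = (8 - 11 + (1/4)*25) - S = (8 - 11 + 25/4) - S = 13/4 - S)
sqrt(q(-82, -158) + C(-72, 53)) = sqrt((13/4 - 1*(-82)) - 1/13) = sqrt((13/4 + 82) - 1/13) = sqrt(341/4 - 1/13) = sqrt(4429/52) = sqrt(57577)/26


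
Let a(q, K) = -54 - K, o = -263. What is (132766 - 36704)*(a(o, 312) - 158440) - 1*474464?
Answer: -15255696436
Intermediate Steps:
(132766 - 36704)*(a(o, 312) - 158440) - 1*474464 = (132766 - 36704)*((-54 - 1*312) - 158440) - 1*474464 = 96062*((-54 - 312) - 158440) - 474464 = 96062*(-366 - 158440) - 474464 = 96062*(-158806) - 474464 = -15255221972 - 474464 = -15255696436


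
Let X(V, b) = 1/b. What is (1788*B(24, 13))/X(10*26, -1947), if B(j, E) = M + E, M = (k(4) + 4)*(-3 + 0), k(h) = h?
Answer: 38293596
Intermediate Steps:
M = -24 (M = (4 + 4)*(-3 + 0) = 8*(-3) = -24)
B(j, E) = -24 + E
(1788*B(24, 13))/X(10*26, -1947) = (1788*(-24 + 13))/(1/(-1947)) = (1788*(-11))/(-1/1947) = -19668*(-1947) = 38293596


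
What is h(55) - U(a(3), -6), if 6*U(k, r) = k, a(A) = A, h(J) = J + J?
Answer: 219/2 ≈ 109.50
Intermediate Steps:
h(J) = 2*J
U(k, r) = k/6
h(55) - U(a(3), -6) = 2*55 - 3/6 = 110 - 1*½ = 110 - ½ = 219/2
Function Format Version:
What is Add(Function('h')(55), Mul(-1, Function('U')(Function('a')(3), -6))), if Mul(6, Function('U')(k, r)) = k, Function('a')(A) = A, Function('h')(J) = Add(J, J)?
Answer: Rational(219, 2) ≈ 109.50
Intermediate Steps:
Function('h')(J) = Mul(2, J)
Function('U')(k, r) = Mul(Rational(1, 6), k)
Add(Function('h')(55), Mul(-1, Function('U')(Function('a')(3), -6))) = Add(Mul(2, 55), Mul(-1, Mul(Rational(1, 6), 3))) = Add(110, Mul(-1, Rational(1, 2))) = Add(110, Rational(-1, 2)) = Rational(219, 2)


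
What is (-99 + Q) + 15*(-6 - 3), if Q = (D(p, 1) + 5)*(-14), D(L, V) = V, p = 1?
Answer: -318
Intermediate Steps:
Q = -84 (Q = (1 + 5)*(-14) = 6*(-14) = -84)
(-99 + Q) + 15*(-6 - 3) = (-99 - 84) + 15*(-6 - 3) = -183 + 15*(-9) = -183 - 135 = -318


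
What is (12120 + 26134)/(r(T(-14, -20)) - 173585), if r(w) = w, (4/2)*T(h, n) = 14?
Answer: -19127/86789 ≈ -0.22039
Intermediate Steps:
T(h, n) = 7 (T(h, n) = (½)*14 = 7)
(12120 + 26134)/(r(T(-14, -20)) - 173585) = (12120 + 26134)/(7 - 173585) = 38254/(-173578) = 38254*(-1/173578) = -19127/86789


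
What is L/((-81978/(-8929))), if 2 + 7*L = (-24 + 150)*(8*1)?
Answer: 4491287/286923 ≈ 15.653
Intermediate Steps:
L = 1006/7 (L = -2/7 + ((-24 + 150)*(8*1))/7 = -2/7 + (126*8)/7 = -2/7 + (⅐)*1008 = -2/7 + 144 = 1006/7 ≈ 143.71)
L/((-81978/(-8929))) = 1006/(7*((-81978/(-8929)))) = 1006/(7*((-81978*(-1/8929)))) = 1006/(7*(81978/8929)) = (1006/7)*(8929/81978) = 4491287/286923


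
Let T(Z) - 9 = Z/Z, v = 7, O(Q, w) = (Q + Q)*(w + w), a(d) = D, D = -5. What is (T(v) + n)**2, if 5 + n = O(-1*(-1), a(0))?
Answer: 225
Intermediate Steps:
a(d) = -5
O(Q, w) = 4*Q*w (O(Q, w) = (2*Q)*(2*w) = 4*Q*w)
n = -25 (n = -5 + 4*(-1*(-1))*(-5) = -5 + 4*1*(-5) = -5 - 20 = -25)
T(Z) = 10 (T(Z) = 9 + Z/Z = 9 + 1 = 10)
(T(v) + n)**2 = (10 - 25)**2 = (-15)**2 = 225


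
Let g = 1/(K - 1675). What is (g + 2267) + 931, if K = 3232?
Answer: 4979287/1557 ≈ 3198.0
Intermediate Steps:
g = 1/1557 (g = 1/(3232 - 1675) = 1/1557 ≈ 0.00064226)
(g + 2267) + 931 = (1/1557 + 2267) + 931 = 3529720/1557 + 931 = 4979287/1557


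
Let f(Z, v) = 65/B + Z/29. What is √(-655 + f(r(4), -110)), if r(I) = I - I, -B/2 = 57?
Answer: I*√8519790/114 ≈ 25.604*I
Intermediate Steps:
B = -114 (B = -2*57 = -114)
r(I) = 0
f(Z, v) = -65/114 + Z/29 (f(Z, v) = 65/(-114) + Z/29 = 65*(-1/114) + Z*(1/29) = -65/114 + Z/29)
√(-655 + f(r(4), -110)) = √(-655 + (-65/114 + (1/29)*0)) = √(-655 + (-65/114 + 0)) = √(-655 - 65/114) = √(-74735/114) = I*√8519790/114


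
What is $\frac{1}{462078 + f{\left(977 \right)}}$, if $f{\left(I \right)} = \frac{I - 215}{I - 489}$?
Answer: $\frac{244}{112747413} \approx 2.1641 \cdot 10^{-6}$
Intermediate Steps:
$f{\left(I \right)} = \frac{-215 + I}{-489 + I}$
$\frac{1}{462078 + f{\left(977 \right)}} = \frac{1}{462078 + \frac{-215 + 977}{-489 + 977}} = \frac{1}{462078 + \frac{1}{488} \cdot 762} = \frac{1}{462078 + \frac{381}{244}} = \frac{1}{\frac{112747413}{244}} = \frac{244}{112747413}$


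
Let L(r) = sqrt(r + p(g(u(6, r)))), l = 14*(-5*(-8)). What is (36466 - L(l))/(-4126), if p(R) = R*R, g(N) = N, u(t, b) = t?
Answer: -18233/2063 + sqrt(149)/2063 ≈ -8.8322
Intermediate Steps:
l = 560 (l = 14*40 = 560)
p(R) = R**2
L(r) = sqrt(36 + r) (L(r) = sqrt(r + 6**2) = sqrt(r + 36) = sqrt(36 + r))
(36466 - L(l))/(-4126) = (36466 - sqrt(36 + 560))/(-4126) = (36466 - sqrt(596))*(-1/4126) = (36466 - 2*sqrt(149))*(-1/4126) = -18233/2063 + sqrt(149)/2063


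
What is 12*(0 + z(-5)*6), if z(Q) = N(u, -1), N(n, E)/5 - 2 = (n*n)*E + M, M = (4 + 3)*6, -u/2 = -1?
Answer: 14400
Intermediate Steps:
u = 2 (u = -2*(-1) = 2)
M = 42 (M = 7*6 = 42)
N(n, E) = 220 + 5*E*n² (N(n, E) = 10 + 5*((n*n)*E + 42) = 10 + 5*(n²*E + 42) = 10 + 5*(E*n² + 42) = 10 + 5*(42 + E*n²) = 10 + (210 + 5*E*n²) = 220 + 5*E*n²)
z(Q) = 200 (z(Q) = 220 + 5*(-1)*2² = 220 + 5*(-1)*4 = 220 - 20 = 200)
12*(0 + z(-5)*6) = 12*(0 + 200*6) = 12*(0 + 1200) = 12*1200 = 14400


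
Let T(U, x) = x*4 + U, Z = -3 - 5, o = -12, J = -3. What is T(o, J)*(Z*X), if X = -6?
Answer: -1152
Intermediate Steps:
Z = -8
T(U, x) = U + 4*x (T(U, x) = 4*x + U = U + 4*x)
T(o, J)*(Z*X) = (-12 + 4*(-3))*(-8*(-6)) = (-12 - 12)*48 = -24*48 = -1152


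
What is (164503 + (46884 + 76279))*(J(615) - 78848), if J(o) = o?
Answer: -22504974178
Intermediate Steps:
(164503 + (46884 + 76279))*(J(615) - 78848) = (164503 + (46884 + 76279))*(615 - 78848) = (164503 + 123163)*(-78233) = 287666*(-78233) = -22504974178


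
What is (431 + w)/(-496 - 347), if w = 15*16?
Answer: -671/843 ≈ -0.79597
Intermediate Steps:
w = 240
(431 + w)/(-496 - 347) = (431 + 240)/(-496 - 347) = 671/(-843) = 671*(-1/843) = -671/843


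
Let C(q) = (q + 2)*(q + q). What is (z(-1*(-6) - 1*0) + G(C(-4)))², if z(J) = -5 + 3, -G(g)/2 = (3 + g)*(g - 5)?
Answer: 176400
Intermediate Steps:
C(q) = 2*q*(2 + q) (C(q) = (2 + q)*(2*q) = 2*q*(2 + q))
G(g) = -2*(-5 + g)*(3 + g) (G(g) = -2*(3 + g)*(g - 5) = -2*(3 + g)*(-5 + g) = -2*(-5 + g)*(3 + g))
z(J) = -2
(z(-1*(-6) - 1*0) + G(C(-4)))² = (-2 + (30 - 2*64*(2 - 4)² + 4*(2*(-4)*(2 - 4))))² = (-2 + (30 - 2*(2*(-4)*(-2))² + 4*(2*(-4)*(-2))))² = (-2 + (30 - 2*16² + 4*16))² = (-2 + (30 - 2*256 + 64))² = (-2 + (30 - 512 + 64))² = (-2 - 418)² = (-420)² = 176400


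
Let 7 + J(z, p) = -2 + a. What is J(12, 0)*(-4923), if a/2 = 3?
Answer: 14769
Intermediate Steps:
a = 6 (a = 2*3 = 6)
J(z, p) = -3 (J(z, p) = -7 + (-2 + 6) = -7 + 4 = -3)
J(12, 0)*(-4923) = -3*(-4923) = 14769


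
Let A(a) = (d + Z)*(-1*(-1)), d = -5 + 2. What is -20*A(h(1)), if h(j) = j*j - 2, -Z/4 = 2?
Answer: 220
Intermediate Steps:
Z = -8 (Z = -4*2 = -8)
h(j) = -2 + j² (h(j) = j² - 2 = -2 + j²)
d = -3
A(a) = -11 (A(a) = (-3 - 8)*(-1*(-1)) = -11*1 = -11)
-20*A(h(1)) = -20*(-11) = 220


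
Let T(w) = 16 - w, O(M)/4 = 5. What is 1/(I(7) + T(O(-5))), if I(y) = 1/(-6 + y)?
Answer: -1/3 ≈ -0.33333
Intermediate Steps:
O(M) = 20 (O(M) = 4*5 = 20)
1/(I(7) + T(O(-5))) = 1/(1/(-6 + 7) + (16 - 1*20)) = 1/(1/1 + (16 - 20)) = 1/(1 - 4) = 1/(-3) = -1/3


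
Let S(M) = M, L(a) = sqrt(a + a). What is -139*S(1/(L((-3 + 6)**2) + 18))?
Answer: -139/17 + 139*sqrt(2)/102 ≈ -6.2493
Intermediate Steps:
L(a) = sqrt(2)*sqrt(a) (L(a) = sqrt(2*a) = sqrt(2)*sqrt(a))
-139*S(1/(L((-3 + 6)**2) + 18)) = -139/(sqrt(2)*sqrt((-3 + 6)**2) + 18) = -139/(sqrt(2)*sqrt(3**2) + 18) = -139/(sqrt(2)*sqrt(9) + 18) = -139/(sqrt(2)*3 + 18) = -139/(3*sqrt(2) + 18) = -139/(18 + 3*sqrt(2))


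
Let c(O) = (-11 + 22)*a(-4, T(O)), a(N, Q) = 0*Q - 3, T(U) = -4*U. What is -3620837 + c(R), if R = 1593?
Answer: -3620870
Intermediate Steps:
a(N, Q) = -3 (a(N, Q) = 0 - 3 = -3)
c(O) = -33 (c(O) = (-11 + 22)*(-3) = 11*(-3) = -33)
-3620837 + c(R) = -3620837 - 33 = -3620870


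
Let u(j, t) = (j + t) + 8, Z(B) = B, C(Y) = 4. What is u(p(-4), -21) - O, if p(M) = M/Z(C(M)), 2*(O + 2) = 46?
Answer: -35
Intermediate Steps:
O = 21 (O = -2 + (½)*46 = -2 + 23 = 21)
p(M) = M/4
u(j, t) = 8 + j + t
u(p(-4), -21) - O = (8 + (¼)*(-4) - 21) - 1*21 = (8 - 1 - 21) - 21 = -14 - 21 = -35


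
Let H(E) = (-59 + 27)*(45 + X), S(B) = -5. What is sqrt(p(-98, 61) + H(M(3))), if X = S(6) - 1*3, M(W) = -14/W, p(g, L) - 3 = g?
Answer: I*sqrt(1279) ≈ 35.763*I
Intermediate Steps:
p(g, L) = 3 + g
X = -8 (X = -5 - 1*3 = -5 - 3 = -8)
H(E) = -1184 (H(E) = (-59 + 27)*(45 - 8) = -32*37 = -1184)
sqrt(p(-98, 61) + H(M(3))) = sqrt((3 - 98) - 1184) = sqrt(-95 - 1184) = sqrt(-1279) = I*sqrt(1279)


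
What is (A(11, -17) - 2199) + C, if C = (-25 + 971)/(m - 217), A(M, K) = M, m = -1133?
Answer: -1477373/675 ≈ -2188.7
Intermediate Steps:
C = -473/675 (C = (-25 + 971)/(-1133 - 217) = 946/(-1350) = 946*(-1/1350) = -473/675 ≈ -0.70074)
(A(11, -17) - 2199) + C = (11 - 2199) - 473/675 = -2188 - 473/675 = -1477373/675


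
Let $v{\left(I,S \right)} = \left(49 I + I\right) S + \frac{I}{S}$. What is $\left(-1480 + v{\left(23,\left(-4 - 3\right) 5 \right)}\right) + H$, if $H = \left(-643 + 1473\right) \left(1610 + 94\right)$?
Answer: $\frac{48040627}{35} \approx 1.3726 \cdot 10^{6}$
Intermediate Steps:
$v{\left(I,S \right)} = \frac{I}{S} + 50 I S$ ($v{\left(I,S \right)} = 50 I S + \frac{I}{S} = \frac{I}{S} + 50 I S$)
$H = 1414320$ ($H = 830 \cdot 1704 = 1414320$)
$\left(-1480 + v{\left(23,\left(-4 - 3\right) 5 \right)}\right) + H = \left(-1480 + \left(\frac{23}{\left(-4 - 3\right) 5} + 50 \cdot 23 \left(-4 - 3\right) 5\right)\right) + 1414320 = \left(-1480 + \left(\frac{23}{\left(-7\right) 5} + 50 \cdot 23 \left(\left(-7\right) 5\right)\right)\right) + 1414320 = \left(-1480 + \left(\frac{23}{-35} + 50 \cdot 23 \left(-35\right)\right)\right) + 1414320 = \left(-1480 + \left(23 \left(- \frac{1}{35}\right) - 40250\right)\right) + 1414320 = \left(-1480 - \frac{1408773}{35}\right) + 1414320 = - \frac{1460573}{35} + 1414320 = \frac{48040627}{35}$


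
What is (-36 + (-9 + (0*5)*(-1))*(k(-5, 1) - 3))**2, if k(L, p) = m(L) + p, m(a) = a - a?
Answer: 324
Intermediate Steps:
m(a) = 0
k(L, p) = p (k(L, p) = 0 + p = p)
(-36 + (-9 + (0*5)*(-1))*(k(-5, 1) - 3))**2 = (-36 + (-9 + (0*5)*(-1))*(1 - 3))**2 = (-36 + (-9 + 0*(-1))*(-2))**2 = (-36 + (-9 + 0)*(-2))**2 = (-36 - 9*(-2))**2 = (-36 + 18)**2 = (-18)**2 = 324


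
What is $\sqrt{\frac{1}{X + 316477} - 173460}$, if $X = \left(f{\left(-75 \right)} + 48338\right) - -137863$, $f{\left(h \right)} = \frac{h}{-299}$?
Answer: $\frac{i \sqrt{3918518568699815414837}}{150300797} \approx 416.49 i$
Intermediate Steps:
$f{\left(h \right)} = - \frac{h}{299}$ ($f{\left(h \right)} = h \left(- \frac{1}{299}\right) = - \frac{h}{299}$)
$X = \frac{55674174}{299}$ ($X = \left(\left(- \frac{1}{299}\right) \left(-75\right) + 48338\right) - -137863 = \left(\frac{75}{299} + 48338\right) + 137863 = \frac{14453137}{299} + 137863 = \frac{55674174}{299} \approx 1.862 \cdot 10^{5}$)
$\sqrt{\frac{1}{X + 316477} - 173460} = \sqrt{\frac{1}{\frac{55674174}{299} + 316477} - 173460} = \sqrt{\frac{1}{\frac{150300797}{299}} - 173460} = \sqrt{\frac{299}{150300797} - 173460} = \sqrt{- \frac{26071176247321}{150300797}} = \frac{i \sqrt{3918518568699815414837}}{150300797}$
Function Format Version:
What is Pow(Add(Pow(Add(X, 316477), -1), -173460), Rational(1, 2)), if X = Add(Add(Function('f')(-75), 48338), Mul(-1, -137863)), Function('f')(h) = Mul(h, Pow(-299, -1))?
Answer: Mul(Rational(1, 150300797), I, Pow(3918518568699815414837, Rational(1, 2))) ≈ Mul(416.49, I)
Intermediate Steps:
Function('f')(h) = Mul(Rational(-1, 299), h) (Function('f')(h) = Mul(h, Rational(-1, 299)) = Mul(Rational(-1, 299), h))
X = Rational(55674174, 299) (X = Add(Add(Mul(Rational(-1, 299), -75), 48338), Mul(-1, -137863)) = Add(Add(Rational(75, 299), 48338), 137863) = Add(Rational(14453137, 299), 137863) = Rational(55674174, 299) ≈ 1.8620e+5)
Pow(Add(Pow(Add(X, 316477), -1), -173460), Rational(1, 2)) = Pow(Add(Pow(Add(Rational(55674174, 299), 316477), -1), -173460), Rational(1, 2)) = Pow(Add(Pow(Rational(150300797, 299), -1), -173460), Rational(1, 2)) = Pow(Add(Rational(299, 150300797), -173460), Rational(1, 2)) = Pow(Rational(-26071176247321, 150300797), Rational(1, 2)) = Mul(Rational(1, 150300797), I, Pow(3918518568699815414837, Rational(1, 2)))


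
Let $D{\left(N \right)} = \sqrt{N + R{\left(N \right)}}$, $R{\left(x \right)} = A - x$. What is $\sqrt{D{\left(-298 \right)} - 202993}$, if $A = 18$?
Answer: $\sqrt{-202993 + 3 \sqrt{2}} \approx 450.54 i$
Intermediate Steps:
$R{\left(x \right)} = 18 - x$
$D{\left(N \right)} = 3 \sqrt{2}$ ($D{\left(N \right)} = \sqrt{N - \left(-18 + N\right)} = \sqrt{18} = 3 \sqrt{2}$)
$\sqrt{D{\left(-298 \right)} - 202993} = \sqrt{3 \sqrt{2} - 202993} = \sqrt{-202993 + 3 \sqrt{2}}$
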